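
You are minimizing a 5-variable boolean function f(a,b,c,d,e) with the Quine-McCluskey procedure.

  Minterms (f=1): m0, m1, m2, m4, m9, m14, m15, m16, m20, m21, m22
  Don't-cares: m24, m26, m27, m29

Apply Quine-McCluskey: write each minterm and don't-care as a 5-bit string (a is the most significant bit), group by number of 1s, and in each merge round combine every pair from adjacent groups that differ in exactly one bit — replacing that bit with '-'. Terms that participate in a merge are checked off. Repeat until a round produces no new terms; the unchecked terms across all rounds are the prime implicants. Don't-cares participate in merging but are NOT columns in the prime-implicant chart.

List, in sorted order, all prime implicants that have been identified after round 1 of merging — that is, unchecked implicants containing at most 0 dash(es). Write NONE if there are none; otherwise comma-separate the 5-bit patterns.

size-2^0 implicants → 00000(✓)  00001(✓)  00010(✓)  00100(✓)  01001(✓)  01110(✓)  01111(✓)  10000(✓)  10100(✓)  10101(✓)  10110(✓)  11000(✓)  11010(✓)  11011(✓)  11101(✓)
size-2^1 implicants → -0000(✓)  -0100(✓)  0-001  00-00(✓)  000-0  0000-  0111-  1-000  1-101  10-00(✓)  101-0  1010-  110-0  1101-
size-2^2 implicants → -0-00
Unchecked terms (primes): -0-00, 0-001, 000-0, 0000-, 0111-, 1-000, 1-101, 101-0, 1010-, 110-0, 1101-

NONE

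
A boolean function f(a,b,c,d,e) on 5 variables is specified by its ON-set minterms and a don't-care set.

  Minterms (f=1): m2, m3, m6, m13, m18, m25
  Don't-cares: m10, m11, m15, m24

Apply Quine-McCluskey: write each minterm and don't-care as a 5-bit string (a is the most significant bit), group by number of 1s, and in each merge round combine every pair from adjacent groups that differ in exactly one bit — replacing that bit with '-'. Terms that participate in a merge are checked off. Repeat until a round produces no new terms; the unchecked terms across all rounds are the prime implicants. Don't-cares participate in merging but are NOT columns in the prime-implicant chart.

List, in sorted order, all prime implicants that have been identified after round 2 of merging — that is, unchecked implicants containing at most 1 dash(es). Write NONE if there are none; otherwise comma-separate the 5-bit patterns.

-0010, 00-10, 01-11, 011-1, 1100-

[col 0] 00010*, 00011*, 00110*, 01010*, 01011*, 01101*, 01111*, 10010*, 11000*, 11001*
[col 1] -0010, 0-010*, 0-011*, 00-10, 0001-*, 01-11, 0101-*, 011-1, 1100-
[col 2] 0-01-
Prime implicants: -0010, 0-01-, 00-10, 01-11, 011-1, 1100-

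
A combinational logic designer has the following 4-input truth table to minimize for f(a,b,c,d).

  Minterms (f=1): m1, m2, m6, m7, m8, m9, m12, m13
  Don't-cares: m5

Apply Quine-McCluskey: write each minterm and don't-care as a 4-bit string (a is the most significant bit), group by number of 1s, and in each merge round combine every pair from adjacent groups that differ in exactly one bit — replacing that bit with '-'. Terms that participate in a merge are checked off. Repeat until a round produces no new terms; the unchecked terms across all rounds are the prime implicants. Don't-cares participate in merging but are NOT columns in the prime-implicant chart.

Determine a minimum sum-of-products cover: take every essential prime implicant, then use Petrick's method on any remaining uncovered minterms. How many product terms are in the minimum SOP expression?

4

Round 0: 0001✓ 0010✓ 0101✓ 0110✓ 0111✓ 1000✓ 1001✓ 1100✓ 1101✓
Round 1: -001✓ -101✓ 0-01✓ 0-10 01-1 011- 1-00✓ 1-01✓ 100-✓ 110-✓
Round 2: --01 1-0-
PIs = {--01, 0-10, 01-1, 011-, 1-0-}
Coverage chart:
  m1: --01 ←essential
  m2: 0-10 ←essential
  m6: 0-10,011-
  m7: 01-1,011-
  m8: 1-0- ←essential
  m9: --01,1-0-
  m12: 1-0- ←essential
  m13: --01,1-0-
Essential: --01, 0-10, 1-0-
Petrick residual → 01-1
Min cover (4 terms): c'd + a'cd' + a'bd + ac'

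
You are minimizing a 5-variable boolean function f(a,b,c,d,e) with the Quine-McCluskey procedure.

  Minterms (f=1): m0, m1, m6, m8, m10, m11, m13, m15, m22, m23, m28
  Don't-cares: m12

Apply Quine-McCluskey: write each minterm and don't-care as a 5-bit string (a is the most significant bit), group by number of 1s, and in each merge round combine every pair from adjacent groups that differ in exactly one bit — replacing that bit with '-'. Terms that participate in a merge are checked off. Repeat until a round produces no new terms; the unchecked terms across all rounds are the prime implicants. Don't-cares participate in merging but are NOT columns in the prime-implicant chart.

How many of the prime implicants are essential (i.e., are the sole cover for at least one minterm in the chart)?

4

size-2^0 implicants → 00000(✓)  00001(✓)  00110(✓)  01000(✓)  01010(✓)  01011(✓)  01100(✓)  01101(✓)  01111(✓)  10110(✓)  10111(✓)  11100(✓)
size-2^1 implicants → -0110  -1100  0-000  0000-  01-00  01-11  010-0  0101-  011-1  0110-  1011-
Unchecked terms (primes): -0110, -1100, 0-000, 0000-, 01-00, 01-11, 010-0, 0101-, 011-1, 0110-, 1011-
Minterm coverage:
  m0 ⊆ 0-000,0000-
  m1 ⊆ 0000- [E]
  m6 ⊆ -0110 [E]
  m8 ⊆ 0-000,01-00,010-0
  m10 ⊆ 010-0,0101-
  m11 ⊆ 01-11,0101-
  m13 ⊆ 011-1,0110-
  m15 ⊆ 01-11,011-1
  m22 ⊆ -0110,1011-
  m23 ⊆ 1011- [E]
  m28 ⊆ -1100 [E]
E = {-0110, -1100, 0000-, 1011-}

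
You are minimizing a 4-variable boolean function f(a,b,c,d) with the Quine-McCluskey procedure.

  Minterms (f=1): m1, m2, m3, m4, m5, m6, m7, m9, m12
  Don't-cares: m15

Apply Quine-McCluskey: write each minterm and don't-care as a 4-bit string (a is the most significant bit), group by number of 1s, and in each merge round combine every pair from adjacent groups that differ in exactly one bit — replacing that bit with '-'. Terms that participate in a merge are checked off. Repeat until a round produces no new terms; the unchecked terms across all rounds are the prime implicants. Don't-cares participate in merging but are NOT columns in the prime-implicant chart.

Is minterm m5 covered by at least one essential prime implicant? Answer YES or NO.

NO

size-2^0 implicants → 0001(✓)  0010(✓)  0011(✓)  0100(✓)  0101(✓)  0110(✓)  0111(✓)  1001(✓)  1100(✓)  1111(✓)
size-2^1 implicants → -001  -100  -111  0-01(✓)  0-10(✓)  0-11(✓)  00-1(✓)  001-(✓)  01-0(✓)  01-1(✓)  010-(✓)  011-(✓)
size-2^2 implicants → 0--1  0-1-  01--
Unchecked terms (primes): -001, -100, -111, 0--1, 0-1-, 01--
Minterm coverage:
  m1 ⊆ -001,0--1
  m2 ⊆ 0-1- [E]
  m3 ⊆ 0--1,0-1-
  m4 ⊆ -100,01--
  m5 ⊆ 0--1,01--
  m6 ⊆ 0-1-,01--
  m7 ⊆ -111,0--1,0-1-,01--
  m9 ⊆ -001 [E]
  m12 ⊆ -100 [E]
E = {-001, -100, 0-1-}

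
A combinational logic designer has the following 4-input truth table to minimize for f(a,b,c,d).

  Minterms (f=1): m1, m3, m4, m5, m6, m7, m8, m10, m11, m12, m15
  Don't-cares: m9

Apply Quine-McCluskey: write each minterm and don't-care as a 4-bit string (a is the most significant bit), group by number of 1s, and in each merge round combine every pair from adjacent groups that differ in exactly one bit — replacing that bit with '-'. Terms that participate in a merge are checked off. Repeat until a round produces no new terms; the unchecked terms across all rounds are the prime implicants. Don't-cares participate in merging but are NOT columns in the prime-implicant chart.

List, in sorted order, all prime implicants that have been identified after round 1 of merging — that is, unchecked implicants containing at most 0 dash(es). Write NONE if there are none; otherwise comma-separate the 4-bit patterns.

NONE

size-2^0 implicants → 0001(✓)  0011(✓)  0100(✓)  0101(✓)  0110(✓)  0111(✓)  1000(✓)  1001(✓)  1010(✓)  1011(✓)  1100(✓)  1111(✓)
size-2^1 implicants → -001(✓)  -011(✓)  -100  -111(✓)  0-01(✓)  0-11(✓)  00-1(✓)  01-0(✓)  01-1(✓)  010-(✓)  011-(✓)  1-00  1-11(✓)  10-0(✓)  10-1(✓)  100-(✓)  101-(✓)
size-2^2 implicants → --11  -0-1  0--1  01--  10--
Unchecked terms (primes): --11, -0-1, -100, 0--1, 01--, 1-00, 10--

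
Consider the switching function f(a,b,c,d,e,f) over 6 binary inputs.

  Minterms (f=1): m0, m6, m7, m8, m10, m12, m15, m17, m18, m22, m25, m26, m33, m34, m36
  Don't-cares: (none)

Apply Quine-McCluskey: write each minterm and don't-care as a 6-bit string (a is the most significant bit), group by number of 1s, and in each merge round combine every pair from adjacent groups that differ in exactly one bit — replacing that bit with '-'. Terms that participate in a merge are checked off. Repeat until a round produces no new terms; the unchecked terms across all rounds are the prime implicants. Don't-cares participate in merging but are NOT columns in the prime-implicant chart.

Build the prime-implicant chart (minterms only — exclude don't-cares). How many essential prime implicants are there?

7

[col 0] 000000*, 000110*, 000111*, 001000*, 001010*, 001100*, 001111*, 010001*, 010010*, 010110*, 011001*, 011010*, 100001, 100010, 100100
[col 1] 0-0110, 0-1010, 00-000, 00-111, 00011-, 001-00, 0010-0, 01-001, 01-010, 010-10
Prime implicants: 0-0110, 0-1010, 00-000, 00-111, 00011-, 001-00, 0010-0, 01-001, 01-010, 010-10, 100001, 100010, 100100
PI chart (minterm → PIs covering it):
  0 | 00-000  (sole → essential)
  6 | 0-0110,00011-
  7 | 00-111,00011-
  8 | 00-000,001-00,0010-0
  10 | 0-1010,0010-0
  12 | 001-00  (sole → essential)
  15 | 00-111  (sole → essential)
  17 | 01-001  (sole → essential)
  18 | 01-010,010-10
  22 | 0-0110,010-10
  25 | 01-001  (sole → essential)
  26 | 0-1010,01-010
  33 | 100001  (sole → essential)
  34 | 100010  (sole → essential)
  36 | 100100  (sole → essential)
Essential prime implicants: 00-000, 00-111, 001-00, 01-001, 100001, 100010, 100100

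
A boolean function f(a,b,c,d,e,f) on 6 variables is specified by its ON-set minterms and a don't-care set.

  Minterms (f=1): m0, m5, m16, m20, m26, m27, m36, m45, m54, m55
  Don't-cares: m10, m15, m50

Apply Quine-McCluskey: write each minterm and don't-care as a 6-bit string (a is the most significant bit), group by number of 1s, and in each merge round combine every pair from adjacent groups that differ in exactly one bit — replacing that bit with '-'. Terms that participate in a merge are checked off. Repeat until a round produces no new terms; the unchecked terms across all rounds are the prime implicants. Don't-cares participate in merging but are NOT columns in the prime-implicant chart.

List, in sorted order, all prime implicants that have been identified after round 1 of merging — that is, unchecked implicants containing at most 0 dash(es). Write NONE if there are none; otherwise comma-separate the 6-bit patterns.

000101, 001111, 100100, 101101

Round 0: 000000✓ 000101 001010✓ 001111 010000✓ 010100✓ 011010✓ 011011✓ 100100 101101 110010✓ 110110✓ 110111✓
Round 1: 0-0000 0-1010 010-00 01101- 110-10 11011-
PIs = {0-0000, 0-1010, 000101, 001111, 010-00, 01101-, 100100, 101101, 110-10, 11011-}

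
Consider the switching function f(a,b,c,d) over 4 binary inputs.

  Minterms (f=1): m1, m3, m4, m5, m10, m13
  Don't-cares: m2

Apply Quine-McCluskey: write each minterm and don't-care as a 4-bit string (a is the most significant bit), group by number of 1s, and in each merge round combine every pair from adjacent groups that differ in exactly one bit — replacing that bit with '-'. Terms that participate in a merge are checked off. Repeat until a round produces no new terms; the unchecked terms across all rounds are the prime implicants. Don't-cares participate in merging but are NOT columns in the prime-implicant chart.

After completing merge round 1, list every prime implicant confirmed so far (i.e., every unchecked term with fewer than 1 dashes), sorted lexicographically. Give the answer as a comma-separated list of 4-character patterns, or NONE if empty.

NONE

size-2^0 implicants → 0001(✓)  0010(✓)  0011(✓)  0100(✓)  0101(✓)  1010(✓)  1101(✓)
size-2^1 implicants → -010  -101  0-01  00-1  001-  010-
Unchecked terms (primes): -010, -101, 0-01, 00-1, 001-, 010-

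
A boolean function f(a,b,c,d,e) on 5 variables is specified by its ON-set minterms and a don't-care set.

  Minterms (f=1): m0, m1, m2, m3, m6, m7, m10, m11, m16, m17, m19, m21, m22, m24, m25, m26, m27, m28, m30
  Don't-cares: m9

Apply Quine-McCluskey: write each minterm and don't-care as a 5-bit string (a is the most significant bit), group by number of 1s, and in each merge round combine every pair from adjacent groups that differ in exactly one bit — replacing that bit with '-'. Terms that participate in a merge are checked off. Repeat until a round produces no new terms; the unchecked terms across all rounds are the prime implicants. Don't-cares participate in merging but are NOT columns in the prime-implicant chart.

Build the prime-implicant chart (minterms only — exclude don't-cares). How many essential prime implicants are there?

4

size-2^0 implicants → 00000(✓)  00001(✓)  00010(✓)  00011(✓)  00110(✓)  00111(✓)  01001(✓)  01010(✓)  01011(✓)  10000(✓)  10001(✓)  10011(✓)  10101(✓)  10110(✓)  11000(✓)  11001(✓)  11010(✓)  11011(✓)  11100(✓)  11110(✓)
size-2^1 implicants → -0000(✓)  -0001(✓)  -0011(✓)  -0110  -1001(✓)  -1010(✓)  -1011(✓)  0-001(✓)  0-010(✓)  0-011(✓)  00-10(✓)  00-11(✓)  000-0(✓)  000-1(✓)  0000-(✓)  0001-(✓)  0011-(✓)  010-1(✓)  0101-(✓)  1-000(✓)  1-001(✓)  1-011(✓)  1-110  10-01  100-1(✓)  1000-(✓)  11-00(✓)  11-10(✓)  110-0(✓)  110-1(✓)  1100-(✓)  1101-(✓)  111-0(✓)
size-2^2 implicants → --001(✓)  --011(✓)  -00-1(✓)  -000-  -10-1(✓)  -101-  0-0-1(✓)  0-01-  00-1-  000--  1-0-1(✓)  1-00-  11--0  110--
size-2^3 implicants → --0-1
Unchecked terms (primes): --0-1, -000-, -0110, -101-, 0-01-, 00-1-, 000--, 1-00-, 1-110, 10-01, 11--0, 110--
Minterm coverage:
  m0 ⊆ -000-,000--
  m1 ⊆ --0-1,-000-,000--
  m2 ⊆ 0-01-,00-1-,000--
  m3 ⊆ --0-1,0-01-,00-1-,000--
  m6 ⊆ -0110,00-1-
  m7 ⊆ 00-1- [E]
  m10 ⊆ -101-,0-01-
  m11 ⊆ --0-1,-101-,0-01-
  m16 ⊆ -000-,1-00-
  m17 ⊆ --0-1,-000-,1-00-,10-01
  m19 ⊆ --0-1 [E]
  m21 ⊆ 10-01 [E]
  m22 ⊆ -0110,1-110
  m24 ⊆ 1-00-,11--0,110--
  m25 ⊆ --0-1,1-00-,110--
  m26 ⊆ -101-,11--0,110--
  m27 ⊆ --0-1,-101-,110--
  m28 ⊆ 11--0 [E]
  m30 ⊆ 1-110,11--0
E = {--0-1, 00-1-, 10-01, 11--0}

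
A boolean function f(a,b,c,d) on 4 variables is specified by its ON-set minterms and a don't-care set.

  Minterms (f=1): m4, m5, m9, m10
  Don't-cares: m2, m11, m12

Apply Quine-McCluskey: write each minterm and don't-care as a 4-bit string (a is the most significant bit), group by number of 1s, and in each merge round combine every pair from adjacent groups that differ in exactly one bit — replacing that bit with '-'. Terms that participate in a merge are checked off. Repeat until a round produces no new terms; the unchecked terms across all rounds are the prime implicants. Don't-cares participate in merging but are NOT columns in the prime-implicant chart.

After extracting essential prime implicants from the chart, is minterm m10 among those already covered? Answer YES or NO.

NO

[col 0] 0010*, 0100*, 0101*, 1001*, 1010*, 1011*, 1100*
[col 1] -010, -100, 010-, 10-1, 101-
Prime implicants: -010, -100, 010-, 10-1, 101-
PI chart (minterm → PIs covering it):
  4 | -100,010-
  5 | 010-  (sole → essential)
  9 | 10-1  (sole → essential)
  10 | -010,101-
Essential prime implicants: 010-, 10-1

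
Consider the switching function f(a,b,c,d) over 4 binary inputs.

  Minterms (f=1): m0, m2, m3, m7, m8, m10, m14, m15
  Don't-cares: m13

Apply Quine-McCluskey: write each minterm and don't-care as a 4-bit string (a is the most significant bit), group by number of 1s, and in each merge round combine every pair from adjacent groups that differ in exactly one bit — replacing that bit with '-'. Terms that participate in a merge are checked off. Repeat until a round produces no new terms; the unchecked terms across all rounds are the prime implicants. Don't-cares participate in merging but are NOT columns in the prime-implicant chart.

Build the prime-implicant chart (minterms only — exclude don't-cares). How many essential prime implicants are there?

[col 0] 0000*, 0010*, 0011*, 0111*, 1000*, 1010*, 1101*, 1110*, 1111*
[col 1] -000*, -010*, -111, 0-11, 00-0*, 001-, 1-10, 10-0*, 11-1, 111-
[col 2] -0-0
Prime implicants: -0-0, -111, 0-11, 001-, 1-10, 11-1, 111-
PI chart (minterm → PIs covering it):
  0 | -0-0  (sole → essential)
  2 | -0-0,001-
  3 | 0-11,001-
  7 | -111,0-11
  8 | -0-0  (sole → essential)
  10 | -0-0,1-10
  14 | 1-10,111-
  15 | -111,11-1,111-
Essential prime implicants: -0-0

1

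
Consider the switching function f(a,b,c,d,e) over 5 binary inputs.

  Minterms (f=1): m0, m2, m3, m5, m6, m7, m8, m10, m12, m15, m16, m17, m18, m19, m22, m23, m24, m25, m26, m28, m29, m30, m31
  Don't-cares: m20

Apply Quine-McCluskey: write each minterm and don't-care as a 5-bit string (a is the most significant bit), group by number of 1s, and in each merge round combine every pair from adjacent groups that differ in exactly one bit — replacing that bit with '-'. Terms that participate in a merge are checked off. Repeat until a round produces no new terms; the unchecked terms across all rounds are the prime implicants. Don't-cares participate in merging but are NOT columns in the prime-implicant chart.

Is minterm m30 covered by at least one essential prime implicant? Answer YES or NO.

size-2^0 implicants → 00000(✓)  00010(✓)  00011(✓)  00101(✓)  00110(✓)  00111(✓)  01000(✓)  01010(✓)  01100(✓)  01111(✓)  10000(✓)  10001(✓)  10010(✓)  10011(✓)  10100(✓)  10110(✓)  10111(✓)  11000(✓)  11001(✓)  11010(✓)  11100(✓)  11101(✓)  11110(✓)  11111(✓)
size-2^1 implicants → -0000(✓)  -0010(✓)  -0011(✓)  -0110(✓)  -0111(✓)  -1000(✓)  -1010(✓)  -1100(✓)  -1111(✓)  0-000(✓)  0-010(✓)  0-111(✓)  00-10(✓)  00-11(✓)  000-0(✓)  0001-(✓)  001-1  0011-(✓)  01-00(✓)  010-0(✓)  1-000(✓)  1-001(✓)  1-010(✓)  1-100(✓)  1-110(✓)  1-111(✓)  10-00(✓)  10-10(✓)  10-11(✓)  100-0(✓)  100-1(✓)  1000-(✓)  1001-(✓)  101-0(✓)  1011-(✓)  11-00(✓)  11-01(✓)  11-10(✓)  110-0(✓)  1100-(✓)  111-0(✓)  111-1(✓)  1110-(✓)  1111-(✓)
size-2^2 implicants → --000(✓)  --010(✓)  --111  -0-10(✓)  -0-11(✓)  -00-0(✓)  -001-(✓)  -011-(✓)  -1-00  -10-0(✓)  0-0-0(✓)  00-1-(✓)  1--00(✓)  1--10(✓)  1-0-0(✓)  1-00-  1-1-0(✓)  1-11-  10--0(✓)  10-1-(✓)  100--  11--0(✓)  11-0-  111--
size-2^3 implicants → --0-0  -0-1-  1---0
Unchecked terms (primes): --0-0, --111, -0-1-, -1-00, 001-1, 1---0, 1-00-, 1-11-, 100--, 11-0-, 111--
Minterm coverage:
  m0 ⊆ --0-0 [E]
  m2 ⊆ --0-0,-0-1-
  m3 ⊆ -0-1- [E]
  m5 ⊆ 001-1 [E]
  m6 ⊆ -0-1- [E]
  m7 ⊆ --111,-0-1-,001-1
  m8 ⊆ --0-0,-1-00
  m10 ⊆ --0-0 [E]
  m12 ⊆ -1-00 [E]
  m15 ⊆ --111 [E]
  m16 ⊆ --0-0,1---0,1-00-,100--
  m17 ⊆ 1-00-,100--
  m18 ⊆ --0-0,-0-1-,1---0,100--
  m19 ⊆ -0-1-,100--
  m22 ⊆ -0-1-,1---0,1-11-
  m23 ⊆ --111,-0-1-,1-11-
  m24 ⊆ --0-0,-1-00,1---0,1-00-,11-0-
  m25 ⊆ 1-00-,11-0-
  m26 ⊆ --0-0,1---0
  m28 ⊆ -1-00,1---0,11-0-,111--
  m29 ⊆ 11-0-,111--
  m30 ⊆ 1---0,1-11-,111--
  m31 ⊆ --111,1-11-,111--
E = {--0-0, --111, -0-1-, -1-00, 001-1}

NO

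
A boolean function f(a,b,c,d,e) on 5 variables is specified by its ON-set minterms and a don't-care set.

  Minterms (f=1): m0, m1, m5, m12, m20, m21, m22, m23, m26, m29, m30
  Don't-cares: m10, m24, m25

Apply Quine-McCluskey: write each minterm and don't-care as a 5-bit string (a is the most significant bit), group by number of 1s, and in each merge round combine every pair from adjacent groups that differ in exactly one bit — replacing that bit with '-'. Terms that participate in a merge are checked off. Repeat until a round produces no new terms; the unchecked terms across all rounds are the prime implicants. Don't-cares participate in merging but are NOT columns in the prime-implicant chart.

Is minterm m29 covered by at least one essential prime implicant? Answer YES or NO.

NO

size-2^0 implicants → 00000(✓)  00001(✓)  00101(✓)  01010(✓)  01100  10100(✓)  10101(✓)  10110(✓)  10111(✓)  11000(✓)  11001(✓)  11010(✓)  11101(✓)  11110(✓)
size-2^1 implicants → -0101  -1010  00-01  0000-  1-101  1-110  101-0(✓)  101-1(✓)  1010-(✓)  1011-(✓)  11-01  11-10  110-0  1100-
size-2^2 implicants → 101--
Unchecked terms (primes): -0101, -1010, 00-01, 0000-, 01100, 1-101, 1-110, 101--, 11-01, 11-10, 110-0, 1100-
Minterm coverage:
  m0 ⊆ 0000- [E]
  m1 ⊆ 00-01,0000-
  m5 ⊆ -0101,00-01
  m12 ⊆ 01100 [E]
  m20 ⊆ 101-- [E]
  m21 ⊆ -0101,1-101,101--
  m22 ⊆ 1-110,101--
  m23 ⊆ 101-- [E]
  m26 ⊆ -1010,11-10,110-0
  m29 ⊆ 1-101,11-01
  m30 ⊆ 1-110,11-10
E = {0000-, 01100, 101--}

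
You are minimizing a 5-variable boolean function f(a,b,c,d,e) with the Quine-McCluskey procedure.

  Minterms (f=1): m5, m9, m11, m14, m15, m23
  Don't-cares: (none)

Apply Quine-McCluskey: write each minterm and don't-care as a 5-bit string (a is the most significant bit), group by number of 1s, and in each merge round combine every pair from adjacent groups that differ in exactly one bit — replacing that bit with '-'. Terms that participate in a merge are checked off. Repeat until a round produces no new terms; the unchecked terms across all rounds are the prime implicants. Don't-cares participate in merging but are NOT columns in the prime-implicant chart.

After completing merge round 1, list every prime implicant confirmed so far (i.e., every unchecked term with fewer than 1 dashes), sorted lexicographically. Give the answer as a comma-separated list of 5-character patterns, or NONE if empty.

00101, 10111

[col 0] 00101, 01001*, 01011*, 01110*, 01111*, 10111
[col 1] 01-11, 010-1, 0111-
Prime implicants: 00101, 01-11, 010-1, 0111-, 10111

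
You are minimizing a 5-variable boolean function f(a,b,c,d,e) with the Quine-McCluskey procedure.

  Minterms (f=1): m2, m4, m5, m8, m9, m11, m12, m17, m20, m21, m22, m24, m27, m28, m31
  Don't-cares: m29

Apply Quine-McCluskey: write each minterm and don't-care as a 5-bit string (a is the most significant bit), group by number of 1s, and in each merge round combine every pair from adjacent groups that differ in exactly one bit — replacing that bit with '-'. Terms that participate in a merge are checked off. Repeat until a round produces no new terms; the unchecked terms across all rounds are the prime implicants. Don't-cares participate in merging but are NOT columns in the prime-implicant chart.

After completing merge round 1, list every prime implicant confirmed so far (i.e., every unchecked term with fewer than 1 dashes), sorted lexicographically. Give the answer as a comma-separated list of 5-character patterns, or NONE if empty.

00010

Round 0: 00010 00100✓ 00101✓ 01000✓ 01001✓ 01011✓ 01100✓ 10001✓ 10100✓ 10101✓ 10110✓ 11000✓ 11011✓ 11100✓ 11101✓ 11111✓
Round 1: -0100✓ -0101✓ -1000✓ -1011 -1100✓ 0-100✓ 0010-✓ 01-00✓ 010-1 0100- 1-100✓ 1-101✓ 10-01 101-0 1010-✓ 11-00✓ 11-11 111-1 1110-✓
Round 2: --100 -010- -1-00 1-10-
PIs = {--100, -010-, -1-00, -1011, 00010, 010-1, 0100-, 1-10-, 10-01, 101-0, 11-11, 111-1}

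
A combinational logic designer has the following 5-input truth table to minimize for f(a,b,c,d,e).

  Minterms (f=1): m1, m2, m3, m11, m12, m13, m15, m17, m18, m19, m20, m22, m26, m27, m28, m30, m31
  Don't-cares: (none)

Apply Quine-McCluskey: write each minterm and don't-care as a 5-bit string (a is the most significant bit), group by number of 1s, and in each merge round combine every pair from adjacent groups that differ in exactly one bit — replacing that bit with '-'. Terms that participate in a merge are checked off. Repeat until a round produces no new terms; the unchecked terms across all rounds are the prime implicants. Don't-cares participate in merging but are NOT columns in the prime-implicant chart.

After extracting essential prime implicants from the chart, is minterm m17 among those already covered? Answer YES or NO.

Round 0: 00001✓ 00010✓ 00011✓ 01011✓ 01100✓ 01101✓ 01111✓ 10001✓ 10010✓ 10011✓ 10100✓ 10110✓ 11010✓ 11011✓ 11100✓ 11110✓ 11111✓
Round 1: -0001✓ -0010✓ -0011✓ -1011✓ -1100 -1111✓ 0-011✓ 000-1✓ 0001-✓ 01-11✓ 011-1 0110- 1-010✓ 1-011✓ 1-100✓ 1-110✓ 10-10✓ 100-1✓ 1001-✓ 101-0✓ 11-10✓ 11-11✓ 1101-✓ 111-0✓ 1111-✓
Round 2: --011 -00-1 -001- -1-11 1--10 1-01- 1-1-0 11-1-
PIs = {--011, -00-1, -001-, -1-11, -1100, 011-1, 0110-, 1--10, 1-01-, 1-1-0, 11-1-}
Coverage chart:
  m1: -00-1 ←essential
  m2: -001- ←essential
  m3: --011,-00-1,-001-
  m11: --011,-1-11
  m12: -1100,0110-
  m13: 011-1,0110-
  m15: -1-11,011-1
  m17: -00-1 ←essential
  m18: -001-,1--10,1-01-
  m19: --011,-00-1,-001-,1-01-
  m20: 1-1-0 ←essential
  m22: 1--10,1-1-0
  m26: 1--10,1-01-,11-1-
  m27: --011,-1-11,1-01-,11-1-
  m28: -1100,1-1-0
  m30: 1--10,1-1-0,11-1-
  m31: -1-11,11-1-
Essential: -00-1, -001-, 1-1-0

YES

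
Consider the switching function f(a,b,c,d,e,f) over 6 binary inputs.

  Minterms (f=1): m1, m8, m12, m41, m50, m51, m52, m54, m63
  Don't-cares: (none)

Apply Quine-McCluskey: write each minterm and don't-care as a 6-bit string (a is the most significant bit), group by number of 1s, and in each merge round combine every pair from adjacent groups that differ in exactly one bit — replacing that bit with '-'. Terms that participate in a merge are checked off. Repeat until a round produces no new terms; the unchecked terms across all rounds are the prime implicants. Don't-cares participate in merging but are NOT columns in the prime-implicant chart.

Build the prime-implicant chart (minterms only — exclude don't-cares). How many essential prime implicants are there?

6

Round 0: 000001 001000✓ 001100✓ 101001 110010✓ 110011✓ 110100✓ 110110✓ 111111
Round 1: 001-00 110-10 11001- 1101-0
PIs = {000001, 001-00, 101001, 110-10, 11001-, 1101-0, 111111}
Coverage chart:
  m1: 000001 ←essential
  m8: 001-00 ←essential
  m12: 001-00 ←essential
  m41: 101001 ←essential
  m50: 110-10,11001-
  m51: 11001- ←essential
  m52: 1101-0 ←essential
  m54: 110-10,1101-0
  m63: 111111 ←essential
Essential: 000001, 001-00, 101001, 11001-, 1101-0, 111111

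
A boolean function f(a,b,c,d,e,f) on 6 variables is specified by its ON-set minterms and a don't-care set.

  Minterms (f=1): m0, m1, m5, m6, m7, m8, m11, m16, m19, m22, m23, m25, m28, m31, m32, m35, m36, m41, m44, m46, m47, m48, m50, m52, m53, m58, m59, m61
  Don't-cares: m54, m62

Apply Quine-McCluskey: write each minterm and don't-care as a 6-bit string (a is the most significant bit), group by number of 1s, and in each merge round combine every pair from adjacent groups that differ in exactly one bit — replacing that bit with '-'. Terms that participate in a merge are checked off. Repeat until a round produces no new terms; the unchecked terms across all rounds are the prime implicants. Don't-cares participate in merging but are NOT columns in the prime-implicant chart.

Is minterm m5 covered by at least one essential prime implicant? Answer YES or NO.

size-2^0 implicants → 000000(✓)  000001(✓)  000101(✓)  000110(✓)  000111(✓)  001000(✓)  001011  010000(✓)  010011(✓)  010110(✓)  010111(✓)  011001  011100  011111(✓)  100000(✓)  100011  100100(✓)  101001  101100(✓)  101110(✓)  101111(✓)  110000(✓)  110010(✓)  110100(✓)  110101(✓)  110110(✓)  111010(✓)  111011(✓)  111101(✓)  111110(✓)
size-2^1 implicants → -00000(✓)  -10000(✓)  -10110  0-0000(✓)  0-0110(✓)  0-0111(✓)  00-000  000-01  00000-  0001-1  00011-(✓)  01-111  010-11  01011-(✓)  1-0000(✓)  1-0100(✓)  1-1110  10-100  100-00(✓)  1011-0  10111-  11-010(✓)  11-101  11-110(✓)  110-00(✓)  110-10(✓)  1100-0(✓)  1101-0(✓)  11010-  111-10(✓)  11101-
size-2^2 implicants → --0000  0-011-  1-0-00  11--10  110--0
Unchecked terms (primes): --0000, -10110, 0-011-, 00-000, 000-01, 00000-, 0001-1, 001011, 01-111, 010-11, 011001, 011100, 1-0-00, 1-1110, 10-100, 100011, 101001, 1011-0, 10111-, 11--10, 11-101, 110--0, 11010-, 11101-
Minterm coverage:
  m0 ⊆ --0000,00-000,00000-
  m1 ⊆ 000-01,00000-
  m5 ⊆ 000-01,0001-1
  m6 ⊆ 0-011- [E]
  m7 ⊆ 0-011-,0001-1
  m8 ⊆ 00-000 [E]
  m11 ⊆ 001011 [E]
  m16 ⊆ --0000 [E]
  m19 ⊆ 010-11 [E]
  m22 ⊆ -10110,0-011-
  m23 ⊆ 0-011-,01-111,010-11
  m25 ⊆ 011001 [E]
  m28 ⊆ 011100 [E]
  m31 ⊆ 01-111 [E]
  m32 ⊆ --0000,1-0-00
  m35 ⊆ 100011 [E]
  m36 ⊆ 1-0-00,10-100
  m41 ⊆ 101001 [E]
  m44 ⊆ 10-100,1011-0
  m46 ⊆ 1-1110,1011-0,10111-
  m47 ⊆ 10111- [E]
  m48 ⊆ --0000,1-0-00,110--0
  m50 ⊆ 11--10,110--0
  m52 ⊆ 1-0-00,110--0,11010-
  m53 ⊆ 11-101,11010-
  m58 ⊆ 11--10,11101-
  m59 ⊆ 11101- [E]
  m61 ⊆ 11-101 [E]
E = {--0000, 0-011-, 00-000, 001011, 01-111, 010-11, 011001, 011100, 100011, 101001, 10111-, 11-101, 11101-}

NO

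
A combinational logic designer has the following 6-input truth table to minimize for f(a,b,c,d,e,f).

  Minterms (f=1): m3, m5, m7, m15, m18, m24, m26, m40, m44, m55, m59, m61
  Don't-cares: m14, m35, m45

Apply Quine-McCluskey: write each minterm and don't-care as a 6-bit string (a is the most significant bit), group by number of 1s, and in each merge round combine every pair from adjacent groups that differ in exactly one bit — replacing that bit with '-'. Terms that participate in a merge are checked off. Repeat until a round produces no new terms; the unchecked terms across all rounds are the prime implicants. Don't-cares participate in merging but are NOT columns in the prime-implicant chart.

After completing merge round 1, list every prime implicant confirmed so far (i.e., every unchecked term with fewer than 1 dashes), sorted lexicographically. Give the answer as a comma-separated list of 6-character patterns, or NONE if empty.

[col 0] 000011*, 000101*, 000111*, 001110*, 001111*, 010010*, 011000*, 011010*, 100011*, 101000*, 101100*, 101101*, 110111, 111011, 111101*
[col 1] -00011, 00-111, 000-11, 0001-1, 00111-, 01-010, 0110-0, 1-1101, 101-00, 10110-
Prime implicants: -00011, 00-111, 000-11, 0001-1, 00111-, 01-010, 0110-0, 1-1101, 101-00, 10110-, 110111, 111011

110111, 111011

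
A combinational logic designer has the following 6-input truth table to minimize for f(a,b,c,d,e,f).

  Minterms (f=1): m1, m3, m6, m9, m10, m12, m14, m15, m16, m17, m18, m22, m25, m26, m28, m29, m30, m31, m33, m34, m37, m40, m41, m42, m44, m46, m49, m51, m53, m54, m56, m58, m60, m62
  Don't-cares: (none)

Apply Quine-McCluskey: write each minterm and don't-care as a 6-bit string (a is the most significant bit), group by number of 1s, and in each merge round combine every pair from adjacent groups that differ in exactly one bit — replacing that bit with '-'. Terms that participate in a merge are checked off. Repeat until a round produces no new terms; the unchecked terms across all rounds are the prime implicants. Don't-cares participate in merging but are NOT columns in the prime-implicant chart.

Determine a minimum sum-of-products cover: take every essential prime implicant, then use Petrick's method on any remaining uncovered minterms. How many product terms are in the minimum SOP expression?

[col 0] 000001*, 000011*, 000110*, 001001*, 001010*, 001100*, 001110*, 001111*, 010000*, 010001*, 010010*, 010110*, 011001*, 011010*, 011100*, 011101*, 011110*, 011111*, 100001*, 100010*, 100101*, 101000*, 101001*, 101010*, 101100*, 101110*, 110001*, 110011*, 110101*, 110110*, 111000*, 111010*, 111100*, 111110*
[col 1] -00001*, -01001*, -01010*, -01100*, -01110*, -10001*, -10110*, -11010*, -11100*, -11110*, 0-0001*, 0-0110*, 0-1001*, 0-1010*, 0-1100*, 0-1110*, 0-1111*, 00-001*, 00-110*, 0000-1, 001-10*, 0011-0*, 00111-*, 01-001*, 01-010*, 01-110*, 010-10*, 0100-0, 01000-, 011-01, 011-10*, 0111-0*, 0111-1*, 01110-*, 01111-*, 1-0001*, 1-0101*, 1-1000*, 1-1010*, 1-1100*, 1-1110*, 10-001*, 10-010, 100-01*, 101-00*, 101-10*, 1010-0*, 10100-, 1011-0*, 11-110*, 110-01*, 1100-1, 111-00*, 111-10*, 1110-0*, 1111-0*
[col 2] --0001, --1010*, --1100*, --1110*, -0-001, -01-10*, -011-0*, -1-110, -11-10*, -111-0*, 0--001, 0--110, 0-1-10*, 0-11-0*, 0-111-, 01--10, 0111--, 1-0-01, 1-1-00*, 1-1-10*, 1-10-0*, 1-11-0*, 101--0*, 111--0*
[col 3] --1-10, --11-0, 1-1--0
Prime implicants: --0001, --1-10, --11-0, -0-001, -1-110, 0--001, 0--110, 0-111-, 0000-1, 01--10, 0100-0, 01000-, 011-01, 0111--, 1-0-01, 1-1--0, 10-010, 10100-, 1100-1
PI chart (minterm → PIs covering it):
  1 | --0001,-0-001,0--001,0000-1
  3 | 0000-1  (sole → essential)
  6 | 0--110  (sole → essential)
  9 | -0-001,0--001
  10 | --1-10  (sole → essential)
  12 | --11-0  (sole → essential)
  14 | --1-10,--11-0,0--110,0-111-
  15 | 0-111-  (sole → essential)
  16 | 0100-0,01000-
  17 | --0001,0--001,01000-
  18 | 01--10,0100-0
  22 | -1-110,0--110,01--10
  25 | 0--001,011-01
  26 | --1-10,01--10
  28 | --11-0,0111--
  29 | 011-01,0111--
  30 | --1-10,--11-0,-1-110,0--110,0-111-,01--10,0111--
  31 | 0-111-,0111--
  33 | --0001,-0-001,1-0-01
  34 | 10-010  (sole → essential)
  37 | 1-0-01  (sole → essential)
  40 | 1-1--0,10100-
  41 | -0-001,10100-
  42 | --1-10,1-1--0,10-010
  44 | --11-0,1-1--0
  46 | --1-10,--11-0,1-1--0
  49 | --0001,1-0-01,1100-1
  51 | 1100-1  (sole → essential)
  53 | 1-0-01  (sole → essential)
  54 | -1-110  (sole → essential)
  56 | 1-1--0  (sole → essential)
  58 | --1-10,1-1--0
  60 | --11-0,1-1--0
  62 | --1-10,--11-0,-1-110,1-1--0
Essential prime implicants: --1-10, --11-0, -1-110, 0--110, 0-111-, 0000-1, 1-0-01, 1-1--0, 10-010, 1100-1
Petrick residual → --0001, -0-001, 0100-0, 011-01
Minimum SOP uses 14 PIs: c'd'e'f + cef' + cdf' + b'd'e'f + bdef' + a'def' + a'cde + a'b'c'd'f + a'bc'd'f' + a'bce'f + ac'e'f + acf' + ab'd'ef' + abc'd'f

14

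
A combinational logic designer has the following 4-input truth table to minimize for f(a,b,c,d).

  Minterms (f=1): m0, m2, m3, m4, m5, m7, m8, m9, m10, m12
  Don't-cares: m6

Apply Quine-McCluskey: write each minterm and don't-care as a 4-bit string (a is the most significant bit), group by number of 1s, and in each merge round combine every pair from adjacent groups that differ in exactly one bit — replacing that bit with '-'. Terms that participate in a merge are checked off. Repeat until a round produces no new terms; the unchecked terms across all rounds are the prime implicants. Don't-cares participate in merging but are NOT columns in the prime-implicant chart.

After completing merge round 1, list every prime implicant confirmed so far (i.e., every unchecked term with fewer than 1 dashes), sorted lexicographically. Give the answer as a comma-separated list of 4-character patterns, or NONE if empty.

NONE

[col 0] 0000*, 0010*, 0011*, 0100*, 0101*, 0110*, 0111*, 1000*, 1001*, 1010*, 1100*
[col 1] -000*, -010*, -100*, 0-00*, 0-10*, 0-11*, 00-0*, 001-*, 01-0*, 01-1*, 010-*, 011-*, 1-00*, 10-0*, 100-
[col 2] --00, -0-0, 0--0, 0-1-, 01--
Prime implicants: --00, -0-0, 0--0, 0-1-, 01--, 100-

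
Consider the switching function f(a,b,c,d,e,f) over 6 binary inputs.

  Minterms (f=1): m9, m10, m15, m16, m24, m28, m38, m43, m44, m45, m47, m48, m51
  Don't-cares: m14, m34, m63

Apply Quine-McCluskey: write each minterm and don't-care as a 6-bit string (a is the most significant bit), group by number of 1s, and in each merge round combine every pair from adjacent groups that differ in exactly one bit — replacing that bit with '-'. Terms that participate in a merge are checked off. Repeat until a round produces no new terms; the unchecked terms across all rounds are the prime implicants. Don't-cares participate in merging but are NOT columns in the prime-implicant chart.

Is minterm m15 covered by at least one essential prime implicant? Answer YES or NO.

NO

Round 0: 001001 001010✓ 001110✓ 001111✓ 010000✓ 011000✓ 011100✓ 100010✓ 100110✓ 101011✓ 101100✓ 101101✓ 101111✓ 110000✓ 110011 111111✓
Round 1: -01111 -10000 001-10 00111- 01-000 011-00 1-1111 100-10 101-11 1011-1 10110-
PIs = {-01111, -10000, 001-10, 001001, 00111-, 01-000, 011-00, 1-1111, 100-10, 101-11, 1011-1, 10110-, 110011}
Coverage chart:
  m9: 001001 ←essential
  m10: 001-10 ←essential
  m15: -01111,00111-
  m16: -10000,01-000
  m24: 01-000,011-00
  m28: 011-00 ←essential
  m38: 100-10 ←essential
  m43: 101-11 ←essential
  m44: 10110- ←essential
  m45: 1011-1,10110-
  m47: -01111,1-1111,101-11,1011-1
  m48: -10000 ←essential
  m51: 110011 ←essential
Essential: -10000, 001-10, 001001, 011-00, 100-10, 101-11, 10110-, 110011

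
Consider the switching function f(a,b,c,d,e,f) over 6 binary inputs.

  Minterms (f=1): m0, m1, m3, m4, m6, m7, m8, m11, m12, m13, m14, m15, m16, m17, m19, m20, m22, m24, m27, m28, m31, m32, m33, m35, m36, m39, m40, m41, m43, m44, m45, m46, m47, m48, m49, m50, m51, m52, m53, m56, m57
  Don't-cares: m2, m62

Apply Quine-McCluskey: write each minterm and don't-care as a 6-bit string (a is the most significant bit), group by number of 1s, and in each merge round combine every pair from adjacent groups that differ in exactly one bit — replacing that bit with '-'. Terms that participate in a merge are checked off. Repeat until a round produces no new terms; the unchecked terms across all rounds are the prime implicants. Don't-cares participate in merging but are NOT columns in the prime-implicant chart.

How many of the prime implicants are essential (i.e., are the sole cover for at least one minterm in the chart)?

8

[col 0] 000000*, 000001*, 000010*, 000011*, 000100*, 000110*, 000111*, 001000*, 001011*, 001100*, 001101*, 001110*, 001111*, 010000*, 010001*, 010011*, 010100*, 010110*, 011000*, 011011*, 011100*, 011111*, 100000*, 100001*, 100011*, 100100*, 100111*, 101000*, 101001*, 101011*, 101100*, 101101*, 101110*, 101111*, 110000*, 110001*, 110010*, 110011*, 110100*, 110101*, 111000*, 111001*, 111110*
[col 1] -00000*, -00001*, -00011*, -00100*, -00111*, -01000*, -01011*, -01100*, -01101*, -01110*, -01111*, -10000*, -10001*, -10011*, -10100*, -11000*, 0-0000*, 0-0001*, 0-0011*, 0-0100*, 0-0110*, 0-1000*, 0-1011*, 0-1100*, 0-1111*, 00-000*, 00-011*, 00-100*, 00-110*, 00-111*, 000-00*, 000-10*, 000-11*, 0000-0*, 0000-1*, 00000-*, 00001-*, 0001-0*, 00011-*, 001-00*, 001-11*, 0011-0*, 0011-1*, 00110-*, 00111-*, 01-000*, 01-011*, 01-100*, 010-00*, 0100-1*, 01000-*, 0101-0*, 011-00*, 011-11*, 1-0000*, 1-0001*, 1-0011*, 1-0100*, 1-1000*, 1-1001*, 1-1110, 10-000*, 10-001*, 10-011*, 10-100*, 10-111*, 100-00*, 100-11*, 1000-1*, 10000-*, 101-00*, 101-01*, 101-11*, 1010-1*, 10100-*, 1011-0*, 1011-1*, 10110-*, 10111-*, 11-000*, 11-001*, 110-00*, 110-01*, 1100-0*, 1100-1*, 11000-*, 11001-*, 11010-*, 11100-*
[col 2] --0000*, --0001*, --0011*, --0100*, --1000*, -0-000*, -0-011*, -0-100*, -0-111*, -00-00*, -00-11*, -000-1*, -0000-*, -01-00*, -01-11*, -011-0*, -011-1*, -0110-*, -0111-*, -1-000*, -10-00*, -100-1*, -1000-*, 0--000*, 0--011, 0--100*, 0-0-00*, 0-00-1*, 0-000-*, 0-01-0, 0-1-00*, 0-1-11, 00--00*, 00--11*, 00-1-0, 00-11-, 000--0, 000-1-, 0000--, 0011--*, 01--00*, 1--000*, 1--001*, 1-0-00*, 1-00-1*, 1-000-*, 1-100-*, 10--00*, 10--11*, 10-0-1, 10-00-*, 101--1, 101-0-, 1011--*, 11-00-*, 110-0-, 1100--
[col 3] ---000, --0-00, --00-1, --000-, -0--00, -0--11, -011--, 0---00, 1--00-
Prime implicants: ---000, --0-00, --00-1, --000-, -0--00, -0--11, -011--, 0---00, 0--011, 0-01-0, 0-1-11, 00-1-0, 00-11-, 000--0, 000-1-, 0000--, 1--00-, 1-1110, 10-0-1, 101--1, 101-0-, 110-0-, 1100--
PI chart (minterm → PIs covering it):
  0 | ---000,--0-00,--000-,-0--00,0---00,000--0,0000--
  1 | --00-1,--000-,0000--
  3 | --00-1,-0--11,0--011,000-1-,0000--
  4 | --0-00,-0--00,0---00,0-01-0,00-1-0,000--0
  6 | 0-01-0,00-1-0,00-11-,000--0,000-1-
  7 | -0--11,00-11-,000-1-
  8 | ---000,-0--00,0---00
  11 | -0--11,0--011,0-1-11
  12 | -0--00,-011--,0---00,00-1-0
  13 | -011--  (sole → essential)
  14 | -011--,00-1-0,00-11-
  15 | -0--11,-011--,0-1-11,00-11-
  16 | ---000,--0-00,--000-,0---00
  17 | --00-1,--000-
  19 | --00-1,0--011
  20 | --0-00,0---00,0-01-0
  22 | 0-01-0  (sole → essential)
  24 | ---000,0---00
  27 | 0--011,0-1-11
  28 | 0---00  (sole → essential)
  31 | 0-1-11  (sole → essential)
  32 | ---000,--0-00,--000-,-0--00,1--00-
  33 | --00-1,--000-,1--00-,10-0-1
  35 | --00-1,-0--11,10-0-1
  36 | --0-00,-0--00
  39 | -0--11  (sole → essential)
  40 | ---000,-0--00,1--00-,101-0-
  41 | 1--00-,10-0-1,101--1,101-0-
  43 | -0--11,10-0-1,101--1
  44 | -0--00,-011--,101-0-
  45 | -011--,101--1,101-0-
  46 | -011--,1-1110
  47 | -0--11,-011--,101--1
  48 | ---000,--0-00,--000-,1--00-,110-0-,1100--
  49 | --00-1,--000-,1--00-,110-0-,1100--
  50 | 1100--  (sole → essential)
  51 | --00-1,1100--
  52 | --0-00,110-0-
  53 | 110-0-  (sole → essential)
  56 | ---000,1--00-
  57 | 1--00-  (sole → essential)
Essential prime implicants: -0--11, -011--, 0---00, 0-01-0, 0-1-11, 1--00-, 110-0-, 1100--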